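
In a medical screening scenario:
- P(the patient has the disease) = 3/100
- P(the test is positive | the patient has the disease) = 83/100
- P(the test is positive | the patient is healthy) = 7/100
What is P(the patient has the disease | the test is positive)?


Using Bayes' theorem:
P(A|B) = P(B|A)·P(A) / P(B)

P(the test is positive) = 83/100 × 3/100 + 7/100 × 97/100
= 249/10000 + 679/10000 = 58/625

P(the patient has the disease|the test is positive) = (249/10000) / (58/625) = 249/928

P(the patient has the disease|the test is positive) = 249/928 ≈ 26.83%


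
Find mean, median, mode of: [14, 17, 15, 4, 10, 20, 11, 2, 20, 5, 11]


Sorted: [2, 4, 5, 10, 11, 11, 14, 15, 17, 20, 20]
Mean = 129/11
Median = 11
Freq: {14: 1, 17: 1, 15: 1, 4: 1, 10: 1, 20: 2, 11: 2, 2: 1, 5: 1}
Mode: [11, 20]

Mean=129/11, Median=11, Mode=[11, 20]


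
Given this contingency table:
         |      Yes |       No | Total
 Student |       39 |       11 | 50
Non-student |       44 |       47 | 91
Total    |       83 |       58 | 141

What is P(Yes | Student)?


P(Yes | Student) = 39/(39+11) = 39/50

P(Yes|Student) = 39/50 ≈ 78.00%


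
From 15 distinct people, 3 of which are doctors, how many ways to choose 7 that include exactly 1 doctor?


Choose 1 of the 3 doctors and 6 of the other 12 people:
C(3,1)×C(12,6) = 3×924 = 2772

2772


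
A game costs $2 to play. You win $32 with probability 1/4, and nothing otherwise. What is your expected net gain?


E[gain] = (32-2)×1/4 + (-2)×3/4
= 15/2 - 3/2 = 6

Expected net gain = $6 ≈ $6.00


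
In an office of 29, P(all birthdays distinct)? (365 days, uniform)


P(all different) = Π(365-i)/365 for i=0..28
= (365/365)×(364/365)×...×(337/365)
= 0.319031

P ≈ 0.3190 ≈ 31.90%


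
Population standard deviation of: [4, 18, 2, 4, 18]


Mean = 46/5
  (4-46/5)²=676/25
  (18-46/5)²=1936/25
  (2-46/5)²=1296/25
  (4-46/5)²=676/25
  (18-46/5)²=1936/25
Σ(x-μ)² = 1304/5
σ² = (1304/5)/5 = 1304/25

σ = √(1304/25) ≈ 7.2222


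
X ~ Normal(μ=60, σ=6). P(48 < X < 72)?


z₁=(48-60)/6=-2.0, z₂=(72-60)/6=2.0
P = Φ(2.0) - Φ(-2.0) = 0.977250 - 0.022750 = 0.954500 ≈ 0.9545

P(48 < X < 72) ≈ 0.9545


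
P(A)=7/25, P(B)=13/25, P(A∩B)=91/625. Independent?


P(A)×P(B) = 91/625
P(A∩B) = 91/625
Equal ✓ → Independent

Yes, independent


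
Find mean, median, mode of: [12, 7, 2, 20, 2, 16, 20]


Sorted: [2, 2, 7, 12, 16, 20, 20]
Mean = 79/7
Median = 12
Freq: {12: 1, 7: 1, 2: 2, 20: 2, 16: 1}
Mode: [2, 20]

Mean=79/7, Median=12, Mode=[2, 20]


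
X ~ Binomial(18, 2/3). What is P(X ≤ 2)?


P(X ≤ 2) = Σ P(X=i) for i=0..2
P(X=0) = 1/387420489
P(X=1) = 4/43046721
P(X=2) = 68/43046721
Sum = 649/387420489

P(X ≤ 2) = 649/387420489 ≈ 0.00%


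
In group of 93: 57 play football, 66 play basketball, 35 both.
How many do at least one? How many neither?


|A∪B| = 57+66-35 = 88
Neither = 93-88 = 5

At least one: 88; Neither: 5


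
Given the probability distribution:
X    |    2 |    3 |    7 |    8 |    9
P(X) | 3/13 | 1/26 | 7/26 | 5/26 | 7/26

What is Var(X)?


E[X] = 167/26
E[X²] = 1263/26
Var(X) = E[X²] - (E[X])² = 1263/26 - 27889/676 = 4949/676

Var(X) = 4949/676 ≈ 7.3210


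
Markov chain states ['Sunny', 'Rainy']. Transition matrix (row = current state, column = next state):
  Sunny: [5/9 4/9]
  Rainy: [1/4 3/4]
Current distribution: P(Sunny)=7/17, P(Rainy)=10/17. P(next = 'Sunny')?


P(next=Sunny) = Σᵢ P(now=i)×P(i→Sunny)
= 7/17×5/9 + 10/17×1/4
= 35/153 + 5/34 = 115/306

P = 115/306 ≈ 0.3758


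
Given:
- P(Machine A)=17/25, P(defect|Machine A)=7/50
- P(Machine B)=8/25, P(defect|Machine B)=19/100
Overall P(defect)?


P(B) = Σ P(B|Aᵢ)×P(Aᵢ)
  7/50×17/25 = 119/1250
  19/100×8/25 = 38/625
Sum = 39/250

P(defect) = 39/250 ≈ 15.60%


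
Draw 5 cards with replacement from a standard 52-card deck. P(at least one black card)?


P(not a black card) = 26/52 = 1/2
P(none in 5 draws) = (1/2)^5 = 1/32
P(≥1 black card) = 1 - 1/32 = 31/32

P = 31/32 ≈ 96.88%


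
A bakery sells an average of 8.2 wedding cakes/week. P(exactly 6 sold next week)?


Poisson(λ=8.2): P(X=6) = e^(-λ)×λ^k/k!
= e^(-8.2) × 8.2^6 / 6!
≈ 0.00027465357 × 304006.671424 / 720 ≈ 0.115967

P(X=6) ≈ 0.115967 ≈ 11.60%


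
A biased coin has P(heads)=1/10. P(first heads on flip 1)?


Geometric: P(X=1) = (1-p)^(k-1)×p = (9/10)^0×1/10 = 1/10

P(X=1) = 1/10 ≈ 10.00%


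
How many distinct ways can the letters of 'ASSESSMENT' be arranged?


Letters: 10, freq: {'A': 1, 'S': 4, 'E': 2, 'M': 1, 'N': 1, 'T': 1}
10!/(1!×4!×2!×1!×1!×1!) = 3628800/48 = 75600

75600


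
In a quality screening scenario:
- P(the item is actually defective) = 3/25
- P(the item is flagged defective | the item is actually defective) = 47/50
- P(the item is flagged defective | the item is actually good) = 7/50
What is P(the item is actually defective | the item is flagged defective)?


Using Bayes' theorem:
P(A|B) = P(B|A)·P(A) / P(B)

P(the item is flagged defective) = 47/50 × 3/25 + 7/50 × 22/25
= 141/1250 + 77/625 = 59/250

P(the item is actually defective|the item is flagged defective) = (141/1250) / (59/250) = 141/295

P(the item is actually defective|the item is flagged defective) = 141/295 ≈ 47.80%


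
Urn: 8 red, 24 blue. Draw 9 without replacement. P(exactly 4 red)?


Hypergeometric: C(8,4)×C(24,5)/C(32,9)
= 70×42504/28048800 = 12397/116870

P(X=4) = 12397/116870 ≈ 10.61%


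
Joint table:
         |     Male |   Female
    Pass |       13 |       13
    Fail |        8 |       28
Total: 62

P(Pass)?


P(Pass) = (13+13)/62 = 26/62 = 13/31

P(Pass) = 13/31 ≈ 41.94%


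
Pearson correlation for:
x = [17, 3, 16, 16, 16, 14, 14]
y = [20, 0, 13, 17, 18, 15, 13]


n=7, Σx=96, Σy=96, Σxy=1500, Σx²=1458, Σy²=1576
r = (7×1500 - 96×96)/√((7×1458 - 96²)(7×1576 - 96²))
= 1284/√(990×1816) = 1284/√1797840 ≈ 1284/1340.8356 ≈ 0.9576

r ≈ 0.9576


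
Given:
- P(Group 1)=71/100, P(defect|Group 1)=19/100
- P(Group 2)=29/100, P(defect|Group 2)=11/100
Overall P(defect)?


P(B) = Σ P(B|Aᵢ)×P(Aᵢ)
  19/100×71/100 = 1349/10000
  11/100×29/100 = 319/10000
Sum = 417/2500

P(defect) = 417/2500 ≈ 16.68%


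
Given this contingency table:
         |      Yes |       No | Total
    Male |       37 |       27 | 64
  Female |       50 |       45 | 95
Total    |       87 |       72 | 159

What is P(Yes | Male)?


P(Yes | Male) = 37/(37+27) = 37/64

P(Yes|Male) = 37/64 ≈ 57.81%


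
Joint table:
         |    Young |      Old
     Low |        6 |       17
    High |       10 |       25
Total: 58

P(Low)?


P(Low) = (6+17)/58 = 23/58

P(Low) = 23/58 ≈ 39.66%


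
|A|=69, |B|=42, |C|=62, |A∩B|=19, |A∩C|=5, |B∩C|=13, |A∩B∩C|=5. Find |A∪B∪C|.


|A∪B∪C| = 69+42+62-19-5-13+5 = 141

|A∪B∪C| = 141


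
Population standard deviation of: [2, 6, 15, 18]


Mean = 41/4
  (2-41/4)²=1089/16
  (6-41/4)²=289/16
  (15-41/4)²=361/16
  (18-41/4)²=961/16
Σ(x-μ)² = 675/4
σ² = (675/4)/4 = 675/16

σ = √(675/16) ≈ 6.4952


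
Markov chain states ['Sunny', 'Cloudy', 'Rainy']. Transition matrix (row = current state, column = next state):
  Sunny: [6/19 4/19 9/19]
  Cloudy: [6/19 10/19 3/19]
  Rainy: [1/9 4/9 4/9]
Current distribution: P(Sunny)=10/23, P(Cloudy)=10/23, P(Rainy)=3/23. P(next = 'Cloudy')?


P(next=Cloudy) = Σᵢ P(now=i)×P(i→Cloudy)
= 10/23×4/19 + 10/23×10/19 + 3/23×4/9
= 40/437 + 100/437 + 4/69 = 496/1311

P = 496/1311 ≈ 0.3783


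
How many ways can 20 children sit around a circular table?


Circular arrangements of 20 distinct objects: fix one position to break rotational symmetry.
(n-1)! = 19! = 121645100408832000

121645100408832000


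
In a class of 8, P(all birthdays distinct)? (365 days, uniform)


P(all different) = Π(365-i)/365 for i=0..7
= (365/365)×(364/365)×...×(358/365)
= 0.925665

P ≈ 0.9257 ≈ 92.57%


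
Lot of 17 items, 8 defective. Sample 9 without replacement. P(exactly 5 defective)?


Hypergeometric: C(8,5)×C(9,4)/C(17,9)
= 56×126/24310 = 3528/12155

P(X=5) = 3528/12155 ≈ 29.03%


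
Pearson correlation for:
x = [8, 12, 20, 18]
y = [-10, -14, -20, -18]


n=4, Σx=58, Σy=-62, Σxy=-972, Σx²=932, Σy²=1020
r = (4×(-972) - 58×(-62))/√((4×932 - 58²)(4×1020 - (-62)²))
= -292/√(364×236) = -292/√85904 ≈ -292/293.0938 ≈ -0.9963

r ≈ -0.9963


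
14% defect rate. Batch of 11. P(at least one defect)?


P(all good) = (43/50)^11 = 929293739471222707/4882812500000000000
P(≥1 defect) = 3953518760528777293/4882812500000000000

P = 3953518760528777293/4882812500000000000 ≈ 80.97%


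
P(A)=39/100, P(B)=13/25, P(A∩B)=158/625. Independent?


P(A)×P(B) = 507/2500
P(A∩B) = 158/625
Not equal → NOT independent

No, not independent


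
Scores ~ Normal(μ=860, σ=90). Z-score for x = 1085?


z = (x - μ)/σ = (1085 - 860)/90 = 2.5

z = 2.5


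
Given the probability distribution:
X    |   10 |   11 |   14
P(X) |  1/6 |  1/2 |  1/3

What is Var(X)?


E[X] = 71/6
E[X²] = 285/2
Var(X) = E[X²] - (E[X])² = 285/2 - 5041/36 = 89/36

Var(X) = 89/36 ≈ 2.4722


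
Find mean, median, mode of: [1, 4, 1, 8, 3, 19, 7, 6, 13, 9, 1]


Sorted: [1, 1, 1, 3, 4, 6, 7, 8, 9, 13, 19]
Mean = 72/11
Median = 6
Freq: {1: 3, 4: 1, 8: 1, 3: 1, 19: 1, 7: 1, 6: 1, 13: 1, 9: 1}
Mode: [1]

Mean=72/11, Median=6, Mode=1


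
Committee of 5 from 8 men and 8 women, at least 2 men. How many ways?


Count by #men:
  2M,3W: C(8,2)×C(8,3)=1568
  3M,2W: C(8,3)×C(8,2)=1568
  4M,1W: C(8,4)×C(8,1)=560
  5M,0W: C(8,5)×C(8,0)=56
Total = 3752

3752


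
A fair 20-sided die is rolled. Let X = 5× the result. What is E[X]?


E[die] = (1+20)/2 = 21/2
E[X] = 5 × 21/2 = 105/2

E[X] = 105/2


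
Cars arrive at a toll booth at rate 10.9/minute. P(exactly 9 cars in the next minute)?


Poisson(λ=10.9): P(X=9) = e^(-λ)×λ^k/k!
= e^(-10.9) × 10.9^9 / 9!
≈ 1.8458234e-05 × 2171893279.44 / 362880 ≈ 0.110475

P(X=9) ≈ 0.110475 ≈ 11.05%


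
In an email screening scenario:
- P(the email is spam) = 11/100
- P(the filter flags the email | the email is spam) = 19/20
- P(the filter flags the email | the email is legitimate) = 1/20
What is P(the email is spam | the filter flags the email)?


Using Bayes' theorem:
P(A|B) = P(B|A)·P(A) / P(B)

P(the filter flags the email) = 19/20 × 11/100 + 1/20 × 89/100
= 209/2000 + 89/2000 = 149/1000

P(the email is spam|the filter flags the email) = (209/2000) / (149/1000) = 209/298

P(the email is spam|the filter flags the email) = 209/298 ≈ 70.13%


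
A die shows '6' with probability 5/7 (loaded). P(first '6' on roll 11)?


Geometric: P(X=11) = (1-p)^(k-1)×p = (2/7)^10×5/7 = 5120/1977326743

P(X=11) = 5120/1977326743 ≈ 0.00%


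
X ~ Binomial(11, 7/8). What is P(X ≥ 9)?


P(X ≥ 9) = Σ P(X=i) for i=9..11
P(X=9) = 2219448385/8589934592
P(X=10) = 3107227739/8589934592
P(X=11) = 1977326743/8589934592
Sum = 7304002867/8589934592

P(X ≥ 9) = 7304002867/8589934592 ≈ 85.03%


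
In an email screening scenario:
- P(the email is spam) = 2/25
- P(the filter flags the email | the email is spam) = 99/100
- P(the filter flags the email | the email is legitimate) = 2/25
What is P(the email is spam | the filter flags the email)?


Using Bayes' theorem:
P(A|B) = P(B|A)·P(A) / P(B)

P(the filter flags the email) = 99/100 × 2/25 + 2/25 × 23/25
= 99/1250 + 46/625 = 191/1250

P(the email is spam|the filter flags the email) = (99/1250) / (191/1250) = 99/191

P(the email is spam|the filter flags the email) = 99/191 ≈ 51.83%


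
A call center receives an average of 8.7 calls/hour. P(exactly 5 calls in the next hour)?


Poisson(λ=8.7): P(X=5) = e^(-λ)×λ^k/k!
= e^(-8.7) × 8.7^5 / 5!
≈ 0.000166585811 × 49842.09207 / 120 ≈ 0.069192

P(X=5) ≈ 0.069192 ≈ 6.92%


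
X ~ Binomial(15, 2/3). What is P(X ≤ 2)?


P(X ≤ 2) = Σ P(X=i) for i=0..2
P(X=0) = 1/14348907
P(X=1) = 10/4782969
P(X=2) = 140/4782969
Sum = 451/14348907

P(X ≤ 2) = 451/14348907 ≈ 0.00%


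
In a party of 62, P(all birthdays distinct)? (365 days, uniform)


P(all different) = Π(365-i)/365 for i=0..61
= (365/365)×(364/365)×...×(304/365)
= 0.004090

P ≈ 0.0041 ≈ 0.41%


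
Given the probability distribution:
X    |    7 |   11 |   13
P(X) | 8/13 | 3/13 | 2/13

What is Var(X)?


E[X] = 115/13
E[X²] = 1093/13
Var(X) = E[X²] - (E[X])² = 1093/13 - 13225/169 = 984/169

Var(X) = 984/169 ≈ 5.8225


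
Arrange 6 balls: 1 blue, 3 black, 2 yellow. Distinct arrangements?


6!/(1!×3!×2!) = 60

60


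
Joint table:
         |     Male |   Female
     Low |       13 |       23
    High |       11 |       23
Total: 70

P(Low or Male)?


P(Low∨Male) = P(Low) + P(Male) - P(Low∧Male)
= (36 + 24 - 13)/70 = 47/70

P = 47/70 ≈ 67.14%


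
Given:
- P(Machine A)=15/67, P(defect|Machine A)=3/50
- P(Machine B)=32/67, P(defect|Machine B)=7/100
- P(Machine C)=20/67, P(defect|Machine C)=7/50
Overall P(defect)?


P(B) = Σ P(B|Aᵢ)×P(Aᵢ)
  3/50×15/67 = 9/670
  7/100×32/67 = 56/1675
  7/50×20/67 = 14/335
Sum = 297/3350

P(defect) = 297/3350 ≈ 8.87%


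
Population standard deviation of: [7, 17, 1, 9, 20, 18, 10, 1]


Mean = 83/8
  (7-83/8)²=729/64
  (17-83/8)²=2809/64
  (1-83/8)²=5625/64
  (9-83/8)²=121/64
  (20-83/8)²=5929/64
  (18-83/8)²=3721/64
  (10-83/8)²=9/64
  (1-83/8)²=5625/64
Σ(x-μ)² = 3071/8
σ² = (3071/8)/8 = 3071/64

σ = √(3071/64) ≈ 6.9271


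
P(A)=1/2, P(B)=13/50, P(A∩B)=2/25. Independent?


P(A)×P(B) = 13/100
P(A∩B) = 2/25
Not equal → NOT independent

No, not independent


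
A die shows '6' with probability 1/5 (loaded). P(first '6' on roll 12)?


Geometric: P(X=12) = (1-p)^(k-1)×p = (4/5)^11×1/5 = 4194304/244140625

P(X=12) = 4194304/244140625 ≈ 1.72%


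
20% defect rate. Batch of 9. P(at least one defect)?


P(all good) = (4/5)^9 = 262144/1953125
P(≥1 defect) = 1690981/1953125

P = 1690981/1953125 ≈ 86.58%


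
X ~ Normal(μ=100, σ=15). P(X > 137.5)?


z = (137.5-100)/15 = 2.5
P(X > 137.5) = 1 - P(Z ≤ 2.5) = 1 - 0.9938 = 0.0062

P(X > 137.5) ≈ 0.0062


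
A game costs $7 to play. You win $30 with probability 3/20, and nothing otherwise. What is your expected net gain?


E[gain] = (30-7)×3/20 + (-7)×17/20
= 69/20 - 119/20 = -5/2

Expected net gain = $-5/2 ≈ $-2.50


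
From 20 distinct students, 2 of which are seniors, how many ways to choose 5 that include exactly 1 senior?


Choose 1 of the 2 seniors and 4 of the other 18 students:
C(2,1)×C(18,4) = 2×3060 = 6120

6120


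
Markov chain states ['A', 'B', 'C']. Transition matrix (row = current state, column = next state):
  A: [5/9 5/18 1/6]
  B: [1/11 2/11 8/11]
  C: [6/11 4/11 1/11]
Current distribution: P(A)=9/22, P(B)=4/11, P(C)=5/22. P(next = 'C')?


P(next=C) = Σᵢ P(now=i)×P(i→C)
= 9/22×1/6 + 4/11×8/11 + 5/22×1/11
= 3/44 + 32/121 + 5/242 = 171/484

P = 171/484 ≈ 0.3533


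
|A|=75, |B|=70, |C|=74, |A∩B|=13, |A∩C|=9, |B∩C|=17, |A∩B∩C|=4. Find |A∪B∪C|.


|A∪B∪C| = 75+70+74-13-9-17+4 = 184

|A∪B∪C| = 184


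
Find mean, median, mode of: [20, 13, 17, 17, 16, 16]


Sorted: [13, 16, 16, 17, 17, 20]
Mean = 99/6 = 33/2
Median = 33/2
Freq: {20: 1, 13: 1, 17: 2, 16: 2}
Mode: [16, 17]

Mean=33/2, Median=33/2, Mode=[16, 17]


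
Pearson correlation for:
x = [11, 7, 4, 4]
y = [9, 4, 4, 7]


n=4, Σx=26, Σy=24, Σxy=171, Σx²=202, Σy²=162
r = (4×171 - 26×24)/√((4×202 - 26²)(4×162 - 24²))
= 60/√(132×72) = 60/√9504 ≈ 60/97.4885 ≈ 0.6155

r ≈ 0.6155


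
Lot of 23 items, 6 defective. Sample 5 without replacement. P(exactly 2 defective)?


Hypergeometric: C(6,2)×C(17,3)/C(23,5)
= 15×680/33649 = 10200/33649

P(X=2) = 10200/33649 ≈ 30.31%


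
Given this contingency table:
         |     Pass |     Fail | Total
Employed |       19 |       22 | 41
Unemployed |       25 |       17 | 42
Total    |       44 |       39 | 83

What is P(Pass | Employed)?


P(Pass | Employed) = 19/(19+22) = 19/41

P(Pass|Employed) = 19/41 ≈ 46.34%


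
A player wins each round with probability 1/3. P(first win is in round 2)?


Geometric: P(X=2) = (1-p)^(k-1)×p = (2/3)^1×1/3 = 2/9

P(X=2) = 2/9 ≈ 22.22%


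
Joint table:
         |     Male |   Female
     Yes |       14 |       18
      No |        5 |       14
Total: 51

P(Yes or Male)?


P(Yes∨Male) = P(Yes) + P(Male) - P(Yes∧Male)
= (32 + 19 - 14)/51 = 37/51

P = 37/51 ≈ 72.55%


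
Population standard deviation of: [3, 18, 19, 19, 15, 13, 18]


Mean = 105/7 = 15
  (3-15)²=144
  (18-15)²=9
  (19-15)²=16
  (19-15)²=16
  (15-15)²=0
  (13-15)²=4
  (18-15)²=9
Σ(x-μ)² = 198
σ² = 198/7

σ = √(198/7) ≈ 5.3184


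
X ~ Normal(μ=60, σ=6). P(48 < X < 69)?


z₁=(48-60)/6=-2.0, z₂=(69-60)/6=1.5
P = Φ(1.5) - Φ(-2.0) = 0.933193 - 0.022750 = 0.910443 ≈ 0.9104

P(48 < X < 69) ≈ 0.9104


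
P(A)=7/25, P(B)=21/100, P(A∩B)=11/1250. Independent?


P(A)×P(B) = 147/2500
P(A∩B) = 11/1250
Not equal → NOT independent

No, not independent


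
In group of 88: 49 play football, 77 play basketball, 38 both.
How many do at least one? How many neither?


|A∪B| = 49+77-38 = 88
Neither = 88-88 = 0

At least one: 88; Neither: 0


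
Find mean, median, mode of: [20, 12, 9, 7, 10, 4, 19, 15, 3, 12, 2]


Sorted: [2, 3, 4, 7, 9, 10, 12, 12, 15, 19, 20]
Mean = 113/11
Median = 10
Freq: {20: 1, 12: 2, 9: 1, 7: 1, 10: 1, 4: 1, 19: 1, 15: 1, 3: 1, 2: 1}
Mode: [12]

Mean=113/11, Median=10, Mode=12


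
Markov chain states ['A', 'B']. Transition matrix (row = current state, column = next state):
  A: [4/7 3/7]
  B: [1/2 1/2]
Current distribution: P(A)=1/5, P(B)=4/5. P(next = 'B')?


P(next=B) = Σᵢ P(now=i)×P(i→B)
= 1/5×3/7 + 4/5×1/2
= 3/35 + 2/5 = 17/35

P = 17/35 ≈ 0.4857


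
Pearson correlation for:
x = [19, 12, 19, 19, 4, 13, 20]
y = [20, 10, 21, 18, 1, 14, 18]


n=7, Σx=106, Σy=102, Σxy=1787, Σx²=1812, Σy²=1786
r = (7×1787 - 106×102)/√((7×1812 - 106²)(7×1786 - 102²))
= 1697/√(1448×2098) = 1697/√3037904 ≈ 1697/1742.9584 ≈ 0.9736

r ≈ 0.9736


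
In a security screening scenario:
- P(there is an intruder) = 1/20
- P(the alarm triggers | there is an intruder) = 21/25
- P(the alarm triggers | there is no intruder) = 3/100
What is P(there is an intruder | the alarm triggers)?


Using Bayes' theorem:
P(A|B) = P(B|A)·P(A) / P(B)

P(the alarm triggers) = 21/25 × 1/20 + 3/100 × 19/20
= 21/500 + 57/2000 = 141/2000

P(there is an intruder|the alarm triggers) = (21/500) / (141/2000) = 28/47

P(there is an intruder|the alarm triggers) = 28/47 ≈ 59.57%


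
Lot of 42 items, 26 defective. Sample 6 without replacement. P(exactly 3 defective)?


Hypergeometric: C(26,3)×C(16,3)/C(42,6)
= 2600×560/5245786 = 8000/28823

P(X=3) = 8000/28823 ≈ 27.76%


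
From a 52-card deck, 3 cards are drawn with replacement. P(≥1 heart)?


P(not a heart) = 39/52 = 3/4
P(none in 3 draws) = (3/4)^3 = 27/64
P(≥1 heart) = 1 - 27/64 = 37/64

P = 37/64 ≈ 57.81%


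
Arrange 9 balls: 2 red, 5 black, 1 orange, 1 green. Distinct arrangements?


9!/(2!×5!×1!×1!) = 1512

1512


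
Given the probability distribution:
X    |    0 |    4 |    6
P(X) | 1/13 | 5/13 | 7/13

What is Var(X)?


E[X] = 62/13
E[X²] = 332/13
Var(X) = E[X²] - (E[X])² = 332/13 - 3844/169 = 472/169

Var(X) = 472/169 ≈ 2.7929


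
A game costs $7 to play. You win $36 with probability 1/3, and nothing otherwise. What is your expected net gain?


E[gain] = (36-7)×1/3 + (-7)×2/3
= 29/3 - 14/3 = 5

Expected net gain = $5 ≈ $5.00


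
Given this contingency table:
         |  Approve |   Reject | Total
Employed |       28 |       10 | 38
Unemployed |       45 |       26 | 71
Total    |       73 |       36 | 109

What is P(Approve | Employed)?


P(Approve | Employed) = 28/(28+10) = 28/38 = 14/19

P(Approve|Employed) = 14/19 ≈ 73.68%


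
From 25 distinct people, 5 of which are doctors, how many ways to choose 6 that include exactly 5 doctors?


Choose 5 of the 5 doctors and 1 of the other 20 people:
C(5,5)×C(20,1) = 1×20 = 20

20


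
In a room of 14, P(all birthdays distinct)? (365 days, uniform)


P(all different) = Π(365-i)/365 for i=0..13
= (365/365)×(364/365)×...×(352/365)
= 0.776897

P ≈ 0.7769 ≈ 77.69%


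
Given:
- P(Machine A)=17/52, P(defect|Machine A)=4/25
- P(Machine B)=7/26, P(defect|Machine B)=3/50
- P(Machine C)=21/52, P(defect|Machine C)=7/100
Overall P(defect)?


P(B) = Σ P(B|Aᵢ)×P(Aᵢ)
  4/25×17/52 = 17/325
  3/50×7/26 = 21/1300
  7/100×21/52 = 147/5200
Sum = 503/5200

P(defect) = 503/5200 ≈ 9.67%


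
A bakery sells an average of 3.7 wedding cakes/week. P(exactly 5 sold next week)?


Poisson(λ=3.7): P(X=5) = e^(-λ)×λ^k/k!
= e^(-3.7) × 3.7^5 / 5!
≈ 0.02472352647 × 693.43957 / 120 ≈ 0.142869

P(X=5) ≈ 0.142869 ≈ 14.29%


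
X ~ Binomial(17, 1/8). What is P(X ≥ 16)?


P(X ≥ 16) = Σ P(X=i) for i=16..17
P(X=16) = 119/2251799813685248
P(X=17) = 1/2251799813685248
Sum = 15/281474976710656

P(X ≥ 16) = 15/281474976710656 ≈ 0.00%


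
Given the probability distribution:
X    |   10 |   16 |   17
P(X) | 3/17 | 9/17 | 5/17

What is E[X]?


E[X] = Σ x·P(X=x)
= (10)×(3/17) + (16)×(9/17) + (17)×(5/17)
= 259/17

E[X] = 259/17


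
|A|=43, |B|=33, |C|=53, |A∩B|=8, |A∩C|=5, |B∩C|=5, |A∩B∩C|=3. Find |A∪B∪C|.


|A∪B∪C| = 43+33+53-8-5-5+3 = 114

|A∪B∪C| = 114


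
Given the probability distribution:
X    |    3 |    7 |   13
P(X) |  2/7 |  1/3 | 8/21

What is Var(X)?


E[X] = 57/7
E[X²] = 583/7
Var(X) = E[X²] - (E[X])² = 583/7 - 3249/49 = 832/49

Var(X) = 832/49 ≈ 16.9796


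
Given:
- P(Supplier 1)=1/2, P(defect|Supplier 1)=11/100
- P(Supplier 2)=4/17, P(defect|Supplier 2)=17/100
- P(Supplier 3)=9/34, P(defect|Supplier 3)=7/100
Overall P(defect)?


P(B) = Σ P(B|Aᵢ)×P(Aᵢ)
  11/100×1/2 = 11/200
  17/100×4/17 = 1/25
  7/100×9/34 = 63/3400
Sum = 193/1700

P(defect) = 193/1700 ≈ 11.35%


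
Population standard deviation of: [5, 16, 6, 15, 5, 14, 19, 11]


Mean = 91/8
  (5-91/8)²=2601/64
  (16-91/8)²=1369/64
  (6-91/8)²=1849/64
  (15-91/8)²=841/64
  (5-91/8)²=2601/64
  (14-91/8)²=441/64
  (19-91/8)²=3721/64
  (11-91/8)²=9/64
Σ(x-μ)² = 1679/8
σ² = (1679/8)/8 = 1679/64

σ = √(1679/64) ≈ 5.1220


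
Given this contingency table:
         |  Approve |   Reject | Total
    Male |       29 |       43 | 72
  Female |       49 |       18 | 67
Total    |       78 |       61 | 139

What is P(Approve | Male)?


P(Approve | Male) = 29/(29+43) = 29/72

P(Approve|Male) = 29/72 ≈ 40.28%


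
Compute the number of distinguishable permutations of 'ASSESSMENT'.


Letters: 10, freq: {'A': 1, 'S': 4, 'E': 2, 'M': 1, 'N': 1, 'T': 1}
10!/(1!×4!×2!×1!×1!×1!) = 3628800/48 = 75600

75600


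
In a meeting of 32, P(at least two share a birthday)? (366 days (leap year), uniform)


P(all different) = Π(366-i)/366 for i=0..31
= 0.247626
P(match) = 1 - 0.247626 = 0.752374

P ≈ 0.7524 ≈ 75.24%


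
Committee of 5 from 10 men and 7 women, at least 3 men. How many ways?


Count by #men:
  3M,2W: C(10,3)×C(7,2)=2520
  4M,1W: C(10,4)×C(7,1)=1470
  5M,0W: C(10,5)×C(7,0)=252
Total = 4242

4242


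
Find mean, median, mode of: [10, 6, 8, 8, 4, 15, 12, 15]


Sorted: [4, 6, 8, 8, 10, 12, 15, 15]
Mean = 78/8 = 39/4
Median = 9
Freq: {10: 1, 6: 1, 8: 2, 4: 1, 15: 2, 12: 1}
Mode: [8, 15]

Mean=39/4, Median=9, Mode=[8, 15]


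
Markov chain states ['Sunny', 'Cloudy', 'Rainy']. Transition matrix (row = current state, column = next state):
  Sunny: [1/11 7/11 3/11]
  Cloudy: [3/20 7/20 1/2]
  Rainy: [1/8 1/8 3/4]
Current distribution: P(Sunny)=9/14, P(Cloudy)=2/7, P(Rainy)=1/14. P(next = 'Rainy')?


P(next=Rainy) = Σᵢ P(now=i)×P(i→Rainy)
= 9/14×3/11 + 2/7×1/2 + 1/14×3/4
= 27/154 + 1/7 + 3/56 = 229/616

P = 229/616 ≈ 0.3718


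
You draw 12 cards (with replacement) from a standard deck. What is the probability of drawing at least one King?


P(not a King) = 48/52 = 12/13
P(none in 12 draws) = (12/13)^12 = 8916100448256/23298085122481
P(≥1 King) = 1 - 8916100448256/23298085122481 = 14381984674225/23298085122481

P = 14381984674225/23298085122481 ≈ 61.73%


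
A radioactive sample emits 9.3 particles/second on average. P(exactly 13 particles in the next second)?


Poisson(λ=9.3): P(X=13) = e^(-λ)×λ^k/k!
= e^(-9.3) × 9.3^13 / 13!
≈ 9.142423148e-05 × 3.89294556656e+12 / 6227020800 ≈ 0.057156

P(X=13) ≈ 0.057156 ≈ 5.72%


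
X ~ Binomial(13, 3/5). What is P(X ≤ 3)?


P(X ≤ 3) = Σ P(X=i) for i=0..3
P(X=0) = 8192/1220703125
P(X=1) = 159744/1220703125
P(X=2) = 1437696/1220703125
P(X=3) = 7907328/1220703125
Sum = 1902592/244140625

P(X ≤ 3) = 1902592/244140625 ≈ 0.78%


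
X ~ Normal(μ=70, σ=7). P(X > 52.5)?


z = (52.5-70)/7 = -2.5
P(X > 52.5) = 1 - P(Z ≤ -2.5) = 1 - 0.0062 = 0.9938

P(X > 52.5) ≈ 0.9938


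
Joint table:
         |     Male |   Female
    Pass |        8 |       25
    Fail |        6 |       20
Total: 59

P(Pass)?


P(Pass) = (8+25)/59 = 33/59

P(Pass) = 33/59 ≈ 55.93%


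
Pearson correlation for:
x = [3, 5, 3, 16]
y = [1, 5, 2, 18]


n=4, Σx=27, Σy=26, Σxy=322, Σx²=299, Σy²=354
r = (4×322 - 27×26)/√((4×299 - 27²)(4×354 - 26²))
= 586/√(467×740) = 586/√345580 ≈ 586/587.8605 ≈ 0.9968

r ≈ 0.9968


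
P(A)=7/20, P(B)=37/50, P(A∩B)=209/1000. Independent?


P(A)×P(B) = 259/1000
P(A∩B) = 209/1000
Not equal → NOT independent

No, not independent


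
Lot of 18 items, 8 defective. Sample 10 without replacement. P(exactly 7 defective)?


Hypergeometric: C(8,7)×C(10,3)/C(18,10)
= 8×120/43758 = 160/7293

P(X=7) = 160/7293 ≈ 2.19%


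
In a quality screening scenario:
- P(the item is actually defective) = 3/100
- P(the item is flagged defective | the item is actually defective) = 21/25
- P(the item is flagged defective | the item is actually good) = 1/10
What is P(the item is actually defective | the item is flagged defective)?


Using Bayes' theorem:
P(A|B) = P(B|A)·P(A) / P(B)

P(the item is flagged defective) = 21/25 × 3/100 + 1/10 × 97/100
= 63/2500 + 97/1000 = 611/5000

P(the item is actually defective|the item is flagged defective) = (63/2500) / (611/5000) = 126/611

P(the item is actually defective|the item is flagged defective) = 126/611 ≈ 20.62%


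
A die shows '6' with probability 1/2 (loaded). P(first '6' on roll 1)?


Geometric: P(X=1) = (1-p)^(k-1)×p = (1/2)^0×1/2 = 1/2

P(X=1) = 1/2 ≈ 50.00%


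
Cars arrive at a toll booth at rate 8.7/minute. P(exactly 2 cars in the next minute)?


Poisson(λ=8.7): P(X=2) = e^(-λ)×λ^k/k!
= e^(-8.7) × 8.7^2 / 2!
≈ 0.000166585811 × 75.69 / 2 ≈ 0.006304

P(X=2) ≈ 0.006304 ≈ 0.63%


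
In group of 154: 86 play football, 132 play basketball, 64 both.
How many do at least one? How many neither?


|A∪B| = 86+132-64 = 154
Neither = 154-154 = 0

At least one: 154; Neither: 0


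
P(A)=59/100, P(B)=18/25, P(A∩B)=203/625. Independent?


P(A)×P(B) = 531/1250
P(A∩B) = 203/625
Not equal → NOT independent

No, not independent


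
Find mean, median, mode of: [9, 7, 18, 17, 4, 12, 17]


Sorted: [4, 7, 9, 12, 17, 17, 18]
Mean = 84/7 = 12
Median = 12
Freq: {9: 1, 7: 1, 18: 1, 17: 2, 4: 1, 12: 1}
Mode: [17]

Mean=12, Median=12, Mode=17


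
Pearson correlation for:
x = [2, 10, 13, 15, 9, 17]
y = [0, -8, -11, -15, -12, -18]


n=6, Σx=66, Σy=-64, Σxy=-862, Σx²=868, Σy²=878
r = (6×(-862) - 66×(-64))/√((6×868 - 66²)(6×878 - (-64)²))
= -948/√(852×1172) = -948/√998544 ≈ -948/999.2717 ≈ -0.9487

r ≈ -0.9487


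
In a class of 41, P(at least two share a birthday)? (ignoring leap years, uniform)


P(all different) = Π(365-i)/365 for i=0..40
= 0.096848
P(match) = 1 - 0.096848 = 0.903152

P ≈ 0.9032 ≈ 90.32%


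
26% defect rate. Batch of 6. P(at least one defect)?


P(all good) = (37/50)^6 = 2565726409/15625000000
P(≥1 defect) = 13059273591/15625000000

P = 13059273591/15625000000 ≈ 83.58%


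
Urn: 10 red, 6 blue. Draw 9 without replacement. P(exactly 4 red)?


Hypergeometric: C(10,4)×C(6,5)/C(16,9)
= 210×6/11440 = 63/572

P(X=4) = 63/572 ≈ 11.01%


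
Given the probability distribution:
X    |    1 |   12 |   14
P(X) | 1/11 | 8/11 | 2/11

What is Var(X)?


E[X] = 125/11
E[X²] = 1545/11
Var(X) = E[X²] - (E[X])² = 1545/11 - 15625/121 = 1370/121

Var(X) = 1370/121 ≈ 11.3223


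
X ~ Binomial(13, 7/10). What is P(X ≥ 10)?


P(X ≥ 10) = Σ P(X=i) for i=10..13
P(X=10) = 1090636936389/5000000000000
P(X=11) = 694041686793/5000000000000
P(X=12) = 539810200839/10000000000000
P(X=13) = 96889010407/10000000000000
Sum = 420605645761/1000000000000

P(X ≥ 10) = 420605645761/1000000000000 ≈ 42.06%


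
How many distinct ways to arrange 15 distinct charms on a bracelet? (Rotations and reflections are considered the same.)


Free circular arrangements: rotations and reflections both identified.
(n-1)!/2 = 14!/2 = 87178291200/2 = 43589145600

43589145600


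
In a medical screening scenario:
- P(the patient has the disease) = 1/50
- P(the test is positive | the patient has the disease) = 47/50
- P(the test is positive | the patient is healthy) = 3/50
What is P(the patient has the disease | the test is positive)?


Using Bayes' theorem:
P(A|B) = P(B|A)·P(A) / P(B)

P(the test is positive) = 47/50 × 1/50 + 3/50 × 49/50
= 47/2500 + 147/2500 = 97/1250

P(the patient has the disease|the test is positive) = (47/2500) / (97/1250) = 47/194

P(the patient has the disease|the test is positive) = 47/194 ≈ 24.23%


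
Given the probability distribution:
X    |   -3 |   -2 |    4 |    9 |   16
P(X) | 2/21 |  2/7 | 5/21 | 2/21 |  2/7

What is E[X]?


E[X] = Σ x·P(X=x)
= (-3)×(2/21) + (-2)×(2/7) + (4)×(5/21) + (9)×(2/21) + (16)×(2/7)
= 116/21

E[X] = 116/21


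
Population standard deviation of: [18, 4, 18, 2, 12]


Mean = 54/5
  (18-54/5)²=1296/25
  (4-54/5)²=1156/25
  (18-54/5)²=1296/25
  (2-54/5)²=1936/25
  (12-54/5)²=36/25
Σ(x-μ)² = 1144/5
σ² = (1144/5)/5 = 1144/25

σ = √(1144/25) ≈ 6.7646


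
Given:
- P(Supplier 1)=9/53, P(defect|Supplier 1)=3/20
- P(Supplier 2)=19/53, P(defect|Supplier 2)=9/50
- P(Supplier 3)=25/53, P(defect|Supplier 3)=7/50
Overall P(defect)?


P(B) = Σ P(B|Aᵢ)×P(Aᵢ)
  3/20×9/53 = 27/1060
  9/50×19/53 = 171/2650
  7/50×25/53 = 7/106
Sum = 827/5300

P(defect) = 827/5300 ≈ 15.60%


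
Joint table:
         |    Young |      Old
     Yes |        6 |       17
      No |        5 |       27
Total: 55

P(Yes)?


P(Yes) = (6+17)/55 = 23/55

P(Yes) = 23/55 ≈ 41.82%


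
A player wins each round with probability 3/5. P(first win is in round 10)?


Geometric: P(X=10) = (1-p)^(k-1)×p = (2/5)^9×3/5 = 1536/9765625

P(X=10) = 1536/9765625 ≈ 0.02%


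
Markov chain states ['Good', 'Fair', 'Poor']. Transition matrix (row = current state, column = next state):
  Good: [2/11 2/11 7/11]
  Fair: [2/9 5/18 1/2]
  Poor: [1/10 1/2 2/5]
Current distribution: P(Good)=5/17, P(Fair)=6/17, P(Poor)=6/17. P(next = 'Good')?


P(next=Good) = Σᵢ P(now=i)×P(i→Good)
= 5/17×2/11 + 6/17×2/9 + 6/17×1/10
= 10/187 + 4/51 + 3/85 = 469/2805

P = 469/2805 ≈ 0.1672


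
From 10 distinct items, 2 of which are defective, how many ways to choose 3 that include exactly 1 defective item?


Choose 1 of the 2 defective items and 2 of the other 8 items:
C(2,1)×C(8,2) = 2×28 = 56

56


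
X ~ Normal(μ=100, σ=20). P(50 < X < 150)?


z₁=(50-100)/20=-2.5, z₂=(150-100)/20=2.5
P = Φ(2.5) - Φ(-2.5) = 0.993790 - 0.006210 = 0.987580 ≈ 0.9876

P(50 < X < 150) ≈ 0.9876


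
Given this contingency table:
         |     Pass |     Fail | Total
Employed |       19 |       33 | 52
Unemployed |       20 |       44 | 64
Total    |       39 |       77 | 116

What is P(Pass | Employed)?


P(Pass | Employed) = 19/(19+33) = 19/52

P(Pass|Employed) = 19/52 ≈ 36.54%


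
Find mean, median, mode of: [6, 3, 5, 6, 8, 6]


Sorted: [3, 5, 6, 6, 6, 8]
Mean = 34/6 = 17/3
Median = 6
Freq: {6: 3, 3: 1, 5: 1, 8: 1}
Mode: [6]

Mean=17/3, Median=6, Mode=6


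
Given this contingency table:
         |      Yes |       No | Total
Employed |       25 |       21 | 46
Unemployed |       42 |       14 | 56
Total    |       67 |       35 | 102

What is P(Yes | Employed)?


P(Yes | Employed) = 25/(25+21) = 25/46

P(Yes|Employed) = 25/46 ≈ 54.35%


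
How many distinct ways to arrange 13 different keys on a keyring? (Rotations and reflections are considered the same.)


Free circular arrangements: rotations and reflections both identified.
(n-1)!/2 = 12!/2 = 479001600/2 = 239500800

239500800


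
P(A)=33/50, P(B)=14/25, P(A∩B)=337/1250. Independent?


P(A)×P(B) = 231/625
P(A∩B) = 337/1250
Not equal → NOT independent

No, not independent


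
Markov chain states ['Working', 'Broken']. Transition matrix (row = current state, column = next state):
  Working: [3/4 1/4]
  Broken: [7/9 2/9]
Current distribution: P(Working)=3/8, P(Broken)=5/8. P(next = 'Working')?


P(next=Working) = Σᵢ P(now=i)×P(i→Working)
= 3/8×3/4 + 5/8×7/9
= 9/32 + 35/72 = 221/288

P = 221/288 ≈ 0.7674


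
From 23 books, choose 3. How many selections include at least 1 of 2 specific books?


Complement: C(23,3) - C(21,3) = 1771 - 1330 = 441

441


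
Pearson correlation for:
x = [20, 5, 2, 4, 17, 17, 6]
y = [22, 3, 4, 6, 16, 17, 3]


n=7, Σx=71, Σy=71, Σxy=1066, Σx²=1059, Σy²=1099
r = (7×1066 - 71×71)/√((7×1059 - 71²)(7×1099 - 71²))
= 2421/√(2372×2652) = 2421/√6290544 ≈ 2421/2508.0957 ≈ 0.9653

r ≈ 0.9653


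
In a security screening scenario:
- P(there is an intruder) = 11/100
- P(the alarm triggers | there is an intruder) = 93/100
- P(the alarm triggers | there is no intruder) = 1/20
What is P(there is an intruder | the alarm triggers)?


Using Bayes' theorem:
P(A|B) = P(B|A)·P(A) / P(B)

P(the alarm triggers) = 93/100 × 11/100 + 1/20 × 89/100
= 1023/10000 + 89/2000 = 367/2500

P(there is an intruder|the alarm triggers) = (1023/10000) / (367/2500) = 1023/1468

P(there is an intruder|the alarm triggers) = 1023/1468 ≈ 69.69%


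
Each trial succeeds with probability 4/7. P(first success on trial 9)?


Geometric: P(X=9) = (1-p)^(k-1)×p = (3/7)^8×4/7 = 26244/40353607

P(X=9) = 26244/40353607 ≈ 0.07%


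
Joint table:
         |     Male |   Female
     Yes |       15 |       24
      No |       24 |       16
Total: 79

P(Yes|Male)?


P(Yes|Male) = 15/(15+24) = 15/39 = 5/13

P = 5/13 ≈ 38.46%


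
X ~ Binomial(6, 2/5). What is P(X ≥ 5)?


P(X ≥ 5) = Σ P(X=i) for i=5..6
P(X=5) = 576/15625
P(X=6) = 64/15625
Sum = 128/3125

P(X ≥ 5) = 128/3125 ≈ 4.10%


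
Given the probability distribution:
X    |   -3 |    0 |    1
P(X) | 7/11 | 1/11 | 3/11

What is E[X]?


E[X] = Σ x·P(X=x)
= (-3)×(7/11) + (0)×(1/11) + (1)×(3/11)
= -18/11

E[X] = -18/11


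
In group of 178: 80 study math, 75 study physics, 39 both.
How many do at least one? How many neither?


|A∪B| = 80+75-39 = 116
Neither = 178-116 = 62

At least one: 116; Neither: 62


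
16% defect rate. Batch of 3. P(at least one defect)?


P(all good) = (21/25)^3 = 9261/15625
P(≥1 defect) = 6364/15625

P = 6364/15625 ≈ 40.73%


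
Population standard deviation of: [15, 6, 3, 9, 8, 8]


Mean = 49/6
  (15-49/6)²=1681/36
  (6-49/6)²=169/36
  (3-49/6)²=961/36
  (9-49/6)²=25/36
  (8-49/6)²=1/36
  (8-49/6)²=1/36
Σ(x-μ)² = 473/6
σ² = (473/6)/6 = 473/36

σ = √(473/36) ≈ 3.6248


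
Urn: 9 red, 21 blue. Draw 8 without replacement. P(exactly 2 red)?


Hypergeometric: C(9,2)×C(21,6)/C(30,8)
= 36×54264/5852925 = 72352/216775

P(X=2) = 72352/216775 ≈ 33.38%


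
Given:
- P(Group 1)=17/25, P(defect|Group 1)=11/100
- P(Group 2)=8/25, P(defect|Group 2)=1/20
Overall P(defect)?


P(B) = Σ P(B|Aᵢ)×P(Aᵢ)
  11/100×17/25 = 187/2500
  1/20×8/25 = 2/125
Sum = 227/2500

P(defect) = 227/2500 ≈ 9.08%


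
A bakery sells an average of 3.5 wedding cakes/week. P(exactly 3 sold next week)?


Poisson(λ=3.5): P(X=3) = e^(-λ)×λ^k/k!
= e^(-3.5) × 3.5^3 / 3!
≈ 0.03019738342 × 42.875 / 6 ≈ 0.215785

P(X=3) ≈ 0.215785 ≈ 21.58%


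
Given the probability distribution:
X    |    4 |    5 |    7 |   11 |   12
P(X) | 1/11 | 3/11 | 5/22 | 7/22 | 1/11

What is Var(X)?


E[X] = 87/11
E[X²] = 71
Var(X) = E[X²] - (E[X])² = 71 - 7569/121 = 1022/121

Var(X) = 1022/121 ≈ 8.4463


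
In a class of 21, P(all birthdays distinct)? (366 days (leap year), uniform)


P(all different) = Π(366-i)/366 for i=0..20
= (366/366)×(365/366)×...×(346/366)
= 0.557221

P ≈ 0.5572 ≈ 55.72%


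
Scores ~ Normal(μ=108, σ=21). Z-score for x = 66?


z = (x - μ)/σ = (66 - 108)/21 = -2.0

z = -2.0


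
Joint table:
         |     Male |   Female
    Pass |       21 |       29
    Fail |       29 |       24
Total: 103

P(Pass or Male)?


P(Pass∨Male) = P(Pass) + P(Male) - P(Pass∧Male)
= (50 + 50 - 21)/103 = 79/103

P = 79/103 ≈ 76.70%


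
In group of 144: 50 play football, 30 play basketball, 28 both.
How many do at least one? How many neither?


|A∪B| = 50+30-28 = 52
Neither = 144-52 = 92

At least one: 52; Neither: 92


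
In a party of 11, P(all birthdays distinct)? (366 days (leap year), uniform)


P(all different) = Π(366-i)/366 for i=0..10
= (366/366)×(365/366)×...×(356/366)
= 0.859219

P ≈ 0.8592 ≈ 85.92%


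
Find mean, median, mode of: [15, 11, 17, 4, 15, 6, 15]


Sorted: [4, 6, 11, 15, 15, 15, 17]
Mean = 83/7
Median = 15
Freq: {15: 3, 11: 1, 17: 1, 4: 1, 6: 1}
Mode: [15]

Mean=83/7, Median=15, Mode=15


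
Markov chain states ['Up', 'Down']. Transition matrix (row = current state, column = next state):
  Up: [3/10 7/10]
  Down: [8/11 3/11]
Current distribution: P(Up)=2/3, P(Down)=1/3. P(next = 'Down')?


P(next=Down) = Σᵢ P(now=i)×P(i→Down)
= 2/3×7/10 + 1/3×3/11
= 7/15 + 1/11 = 92/165

P = 92/165 ≈ 0.5576


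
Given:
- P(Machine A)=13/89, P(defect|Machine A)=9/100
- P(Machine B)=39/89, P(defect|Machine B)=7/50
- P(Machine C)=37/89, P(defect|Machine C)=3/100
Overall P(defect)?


P(B) = Σ P(B|Aᵢ)×P(Aᵢ)
  9/100×13/89 = 117/8900
  7/50×39/89 = 273/4450
  3/100×37/89 = 111/8900
Sum = 387/4450

P(defect) = 387/4450 ≈ 8.70%


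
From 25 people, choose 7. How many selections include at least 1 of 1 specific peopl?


Complement: C(25,7) - C(24,7) = 480700 - 346104 = 134596

134596


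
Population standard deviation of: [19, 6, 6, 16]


Mean = 47/4
  (19-47/4)²=841/16
  (6-47/4)²=529/16
  (6-47/4)²=529/16
  (16-47/4)²=289/16
Σ(x-μ)² = 547/4
σ² = (547/4)/4 = 547/16

σ = √(547/16) ≈ 5.8470


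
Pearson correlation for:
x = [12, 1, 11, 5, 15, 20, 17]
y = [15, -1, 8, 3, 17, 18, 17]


n=7, Σx=81, Σy=77, Σxy=1186, Σx²=1205, Σy²=1201
r = (7×1186 - 81×77)/√((7×1205 - 81²)(7×1201 - 77²))
= 2065/√(1874×2478) = 2065/√4643772 ≈ 2065/2154.9413 ≈ 0.9583

r ≈ 0.9583


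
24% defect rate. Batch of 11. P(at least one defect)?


P(all good) = (19/25)^11 = 116490258898219/2384185791015625
P(≥1 defect) = 2267695532117406/2384185791015625

P = 2267695532117406/2384185791015625 ≈ 95.11%


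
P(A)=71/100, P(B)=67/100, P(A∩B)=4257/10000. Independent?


P(A)×P(B) = 4757/10000
P(A∩B) = 4257/10000
Not equal → NOT independent

No, not independent
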